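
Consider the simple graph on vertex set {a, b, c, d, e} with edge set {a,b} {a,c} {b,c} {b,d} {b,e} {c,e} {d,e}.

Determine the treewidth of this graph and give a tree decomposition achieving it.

Every bag has size at most 3, so the width is 3 − 1 = 2 and tw(G) ≤ 2. For the lower bound, the 3 vertices {b, d, e} are pairwise adjacent, and any tree decomposition puts a clique entirely inside one bag — forcing width ≥ 2. Therefore the treewidth is 2.

Treewidth 2.
Bags: B1 = {a, b, c}  B2 = {b, c, e}  B3 = {b, d, e}
Tree: B1–B2, B2–B3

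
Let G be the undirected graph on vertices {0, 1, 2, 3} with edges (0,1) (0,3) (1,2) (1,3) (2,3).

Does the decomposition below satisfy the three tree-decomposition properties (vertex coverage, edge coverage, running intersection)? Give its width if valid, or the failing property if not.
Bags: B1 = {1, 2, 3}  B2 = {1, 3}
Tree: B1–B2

A tree decomposition must satisfy three properties: every vertex lies in some bag; for every edge, both endpoints lie together in some bag; and for every vertex, the bags containing it form a connected subtree. Here vertex 0 appears in no bag, so the decomposition is invalid.

No — vertex 0 appears in no bag.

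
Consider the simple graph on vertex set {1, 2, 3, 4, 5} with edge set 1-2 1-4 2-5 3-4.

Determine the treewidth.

1

A width-1 tree decomposition is:
Bags: B1 = {1, 2}  B2 = {1, 4}  B3 = {3, 4}  B4 = {2, 5}
Tree: B1–B2, B2–B3, B1–B4
Every bag has size at most 2, so the width is 2 − 1 = 1 and tw(G) ≤ 1. Since G has at least one edge (e.g. 1–2), it is not an edgeless graph, so tw(G) ≥ 1. The upper and lower bounds meet at 1, so that is the treewidth.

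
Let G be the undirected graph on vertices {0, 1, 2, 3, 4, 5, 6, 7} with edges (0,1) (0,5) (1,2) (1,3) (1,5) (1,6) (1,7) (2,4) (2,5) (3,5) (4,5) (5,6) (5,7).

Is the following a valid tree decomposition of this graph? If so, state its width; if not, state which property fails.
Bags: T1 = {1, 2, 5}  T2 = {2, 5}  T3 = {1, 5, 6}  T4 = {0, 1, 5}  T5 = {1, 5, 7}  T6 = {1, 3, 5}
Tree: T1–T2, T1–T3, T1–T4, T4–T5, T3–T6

No — vertex 4 appears in no bag.

A tree decomposition must satisfy three properties: every vertex lies in some bag; for every edge, both endpoints lie together in some bag; and for every vertex, the bags containing it form a connected subtree. Here vertex 4 appears in no bag, so the decomposition is invalid.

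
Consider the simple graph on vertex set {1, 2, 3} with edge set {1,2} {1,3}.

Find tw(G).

1

A width-1 tree decomposition is:
Bags: B1 = {1, 2}  B2 = {1, 3}
Tree: B1–B2
The largest bag has 2 vertices, giving width 1; this decomposition certifies tw(G) ≤ 1. Since G has at least one edge (e.g. 1–2), it is not an edgeless graph, so tw(G) ≥ 1. Therefore the treewidth is 1.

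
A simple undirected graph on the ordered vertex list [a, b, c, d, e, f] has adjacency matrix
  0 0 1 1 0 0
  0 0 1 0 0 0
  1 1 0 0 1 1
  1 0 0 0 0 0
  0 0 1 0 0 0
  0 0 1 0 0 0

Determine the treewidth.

1

A width-1 tree decomposition is:
Bags: B1 = {a, c}  B2 = {a, d}  B3 = {c, f}  B4 = {b, c}  B5 = {c, e}
Tree: B1–B2, B1–B3, B3–B4, B3–B5
The largest bag has 2 vertices, giving width 1; this decomposition certifies tw(G) ≤ 1. Since G has at least one edge (e.g. c–a), it is not an edgeless graph, so tw(G) ≥ 1. Hence tw(G) = 1 exactly.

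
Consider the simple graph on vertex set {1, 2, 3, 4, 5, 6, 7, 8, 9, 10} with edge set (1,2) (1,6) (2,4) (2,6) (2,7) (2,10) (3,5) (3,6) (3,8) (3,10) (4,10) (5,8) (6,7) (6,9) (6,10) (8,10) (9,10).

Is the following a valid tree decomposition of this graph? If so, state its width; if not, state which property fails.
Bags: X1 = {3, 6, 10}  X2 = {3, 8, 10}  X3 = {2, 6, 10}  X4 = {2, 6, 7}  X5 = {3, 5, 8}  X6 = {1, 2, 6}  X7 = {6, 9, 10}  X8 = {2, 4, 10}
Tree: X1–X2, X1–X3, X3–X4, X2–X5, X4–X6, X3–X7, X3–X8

Vertex coverage: the bags together contain {1, 2, 3, 4, 5, 6, 7, 8, 9, 10}, the full vertex set. Edge coverage: each edge of G has both endpoints in at least one bag. Running intersection: for every vertex, the bags containing it form a connected subtree. All three properties hold, so this is a valid tree decomposition of width max|bag| − 1 = 2, and hence tw(G) ≤ 2.

Yes; width 2.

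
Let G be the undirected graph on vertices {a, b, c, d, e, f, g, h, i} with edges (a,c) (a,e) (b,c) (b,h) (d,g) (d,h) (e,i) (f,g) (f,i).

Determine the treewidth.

A width-2 tree decomposition is:
Bags: B1 = {e, f, i}  B2 = {e, f, g}  B3 = {d, e, g}  B4 = {d, e, h}  B5 = {b, e, h}  B6 = {b, c, e}  B7 = {a, c, e}
Tree: B1–B2, B2–B3, B3–B4, B4–B5, B5–B6, B6–B7
Each bag holds 3 vertices, so the decomposition has width 2, which upper-bounds the treewidth. Since e–i–f–g–d–h–b–c–a–e is a cycle in G, G is not acyclic. Forests are exactly the graphs of treewidth ≤ 1, so tw(G) ≥ 2. Combining the bounds, tw(G) = 2.

2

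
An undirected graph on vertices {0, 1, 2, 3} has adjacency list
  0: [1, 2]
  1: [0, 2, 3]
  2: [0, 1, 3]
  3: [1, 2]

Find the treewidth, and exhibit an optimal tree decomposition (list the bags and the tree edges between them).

The largest bag has 3 vertices, giving width 2; this decomposition certifies tw(G) ≤ 2. On the other hand G contains the 3-clique {0, 1, 2}. A clique must lie in a single bag of any decomposition, so no decomposition can have width below 2. Hence tw(G) = 2 exactly.

Treewidth 2.
One optimal decomposition is:
Bags: B1 = {0, 1, 2}  B2 = {1, 2, 3}
Tree: B1–B2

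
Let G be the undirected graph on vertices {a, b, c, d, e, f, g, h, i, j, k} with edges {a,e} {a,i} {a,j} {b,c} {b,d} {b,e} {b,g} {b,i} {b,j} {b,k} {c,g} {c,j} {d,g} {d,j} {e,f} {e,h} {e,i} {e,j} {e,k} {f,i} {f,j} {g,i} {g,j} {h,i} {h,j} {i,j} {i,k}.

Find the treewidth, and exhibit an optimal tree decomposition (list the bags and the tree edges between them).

The largest bag has 4 vertices, giving width 3; this decomposition certifies tw(G) ≤ 3. On the other hand G contains the 4-clique {b, d, g, j}. A clique must lie in a single bag of any decomposition, so no decomposition can have width below 3. The upper and lower bounds meet at 3, so that is the treewidth.

Treewidth 3.
Bags: B1 = {e, f, i, j}  B2 = {b, e, i, j}  B3 = {e, h, i, j}  B4 = {a, e, i, j}  B5 = {b, g, i, j}  B6 = {b, e, i, k}  B7 = {b, c, g, j}  B8 = {b, d, g, j}
Tree: B1–B2, B2–B3, B2–B4, B2–B5, B2–B6, B5–B7, B5–B8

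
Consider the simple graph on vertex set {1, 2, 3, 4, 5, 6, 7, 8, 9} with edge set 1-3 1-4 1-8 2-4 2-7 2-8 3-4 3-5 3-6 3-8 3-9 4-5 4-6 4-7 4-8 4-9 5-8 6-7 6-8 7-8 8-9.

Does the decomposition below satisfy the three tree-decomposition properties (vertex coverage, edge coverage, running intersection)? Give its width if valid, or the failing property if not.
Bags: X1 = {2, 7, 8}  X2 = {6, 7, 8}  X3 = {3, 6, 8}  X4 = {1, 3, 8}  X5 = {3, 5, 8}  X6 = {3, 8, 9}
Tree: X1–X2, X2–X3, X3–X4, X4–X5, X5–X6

No — vertex 4 appears in no bag.

A tree decomposition must satisfy three properties: every vertex lies in some bag; for every edge, both endpoints lie together in some bag; and for every vertex, the bags containing it form a connected subtree. Here vertex 4 appears in no bag, so the decomposition is invalid.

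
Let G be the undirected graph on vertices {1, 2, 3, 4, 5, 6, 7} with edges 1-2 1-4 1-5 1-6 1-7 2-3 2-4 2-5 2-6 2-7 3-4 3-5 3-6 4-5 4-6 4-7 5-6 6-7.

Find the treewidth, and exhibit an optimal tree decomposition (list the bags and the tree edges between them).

Every bag has size at most 5, so the width is 5 − 1 = 4 and tw(G) ≤ 4. For the lower bound, the 5 vertices {1, 2, 4, 5, 6} are pairwise adjacent, and any tree decomposition puts a clique entirely inside one bag — forcing width ≥ 4. Combining the bounds, tw(G) = 4.

Treewidth 4.
One such decomposition:
Bags: B1 = {1, 2, 4, 5, 6}  B2 = {2, 3, 4, 5, 6}  B3 = {1, 2, 4, 6, 7}
Tree: B1–B2, B1–B3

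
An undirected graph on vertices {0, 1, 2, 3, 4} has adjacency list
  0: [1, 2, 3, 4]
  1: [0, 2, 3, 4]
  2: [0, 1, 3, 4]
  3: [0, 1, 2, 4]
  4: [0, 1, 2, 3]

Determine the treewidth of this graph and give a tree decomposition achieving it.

With just one bag of size 5, the width is 5 − 1 = 4, so tw(G) ≤ 4. On the other hand G contains the 5-clique {0, 1, 2, 3, 4}. A clique must lie in a single bag of any decomposition, so no decomposition can have width below 4. The upper and lower bounds meet at 4, so that is the treewidth.

Treewidth 4.
One such decomposition:
Bags: B1 = {0, 1, 2, 3, 4}
Tree: (single bag)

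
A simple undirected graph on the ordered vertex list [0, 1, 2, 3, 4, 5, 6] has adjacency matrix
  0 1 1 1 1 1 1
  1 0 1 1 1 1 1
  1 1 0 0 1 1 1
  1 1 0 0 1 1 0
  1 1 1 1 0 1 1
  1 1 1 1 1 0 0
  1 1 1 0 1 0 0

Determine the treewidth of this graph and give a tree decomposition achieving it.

The largest bag has 5 vertices, giving width 4; this decomposition certifies tw(G) ≤ 4. For the lower bound, the 5 vertices {0, 1, 2, 4, 5} are pairwise adjacent, and any tree decomposition puts a clique entirely inside one bag — forcing width ≥ 4. The upper and lower bounds meet at 4, so that is the treewidth.

Treewidth 4.
One optimal decomposition is:
Bags: B1 = {0, 1, 2, 4, 6}  B2 = {0, 1, 2, 4, 5}  B3 = {0, 1, 3, 4, 5}
Tree: B1–B2, B2–B3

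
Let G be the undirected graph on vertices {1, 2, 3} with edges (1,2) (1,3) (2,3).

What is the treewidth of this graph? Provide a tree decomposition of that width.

Treewidth 2.
Bags: B1 = {1, 2, 3}
Tree: (single bag)

With just one bag of size 3, the width is 3 − 1 = 2, so tw(G) ≤ 2. Conversely, {1, 2, 3} is a clique of size 3, and the vertices of any clique must share a bag in every tree decomposition; so some bag has ≥ 3 vertices and tw(G) ≥ 2. Combining the bounds, tw(G) = 2.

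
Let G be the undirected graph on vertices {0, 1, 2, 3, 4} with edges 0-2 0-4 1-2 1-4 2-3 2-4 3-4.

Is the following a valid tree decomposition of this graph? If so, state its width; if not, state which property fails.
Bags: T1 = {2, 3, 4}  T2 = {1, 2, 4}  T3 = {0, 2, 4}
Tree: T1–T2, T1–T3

Yes; width 2.

Checking the three conditions: (i) the bags cover all of {0, 1, 2, 3, 4}; (ii) for each edge, some bag contains both endpoints; (iii) the bags containing any fixed vertex form a subtree. All hold, so the decomposition is valid with width 3 − 1 = 2.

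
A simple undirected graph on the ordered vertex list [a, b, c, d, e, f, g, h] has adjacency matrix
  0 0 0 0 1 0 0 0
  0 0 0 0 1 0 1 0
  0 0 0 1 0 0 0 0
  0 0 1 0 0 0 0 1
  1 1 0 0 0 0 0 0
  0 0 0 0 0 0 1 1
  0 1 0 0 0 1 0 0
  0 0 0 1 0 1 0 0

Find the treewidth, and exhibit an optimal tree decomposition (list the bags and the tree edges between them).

Every bag has size at most 2, so the width is 2 − 1 = 1 and tw(G) ≤ 1. G has an edge, so its treewidth is at least 1. Hence tw(G) = 1 exactly.

Treewidth 1.
One such decomposition:
Bags: B1 = {a, e}  B2 = {b, e}  B3 = {b, g}  B4 = {f, g}  B5 = {f, h}  B6 = {d, h}  B7 = {c, d}
Tree: B1–B2, B2–B3, B3–B4, B4–B5, B5–B6, B6–B7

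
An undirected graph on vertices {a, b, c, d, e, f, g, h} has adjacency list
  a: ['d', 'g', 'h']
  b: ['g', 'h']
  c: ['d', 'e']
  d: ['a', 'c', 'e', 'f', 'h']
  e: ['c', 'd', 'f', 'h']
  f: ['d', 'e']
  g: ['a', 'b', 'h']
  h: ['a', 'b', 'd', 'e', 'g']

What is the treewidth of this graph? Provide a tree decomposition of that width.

Treewidth 2.
Bags: B1 = {a, d, h}  B2 = {a, g, h}  B3 = {d, e, h}  B4 = {d, e, f}  B5 = {c, d, e}  B6 = {b, g, h}
Tree: B1–B2, B1–B3, B3–B4, B4–B5, B2–B6

The largest bag has 3 vertices, giving width 2; this decomposition certifies tw(G) ≤ 2. Conversely, {d, e, h} is a clique of size 3, and the vertices of any clique must share a bag in every tree decomposition; so some bag has ≥ 3 vertices and tw(G) ≥ 2. Combining the bounds, tw(G) = 2.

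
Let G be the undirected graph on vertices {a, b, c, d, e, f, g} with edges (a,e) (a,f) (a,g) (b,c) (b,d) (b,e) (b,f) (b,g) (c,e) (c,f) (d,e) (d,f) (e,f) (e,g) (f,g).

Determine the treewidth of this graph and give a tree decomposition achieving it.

Treewidth 3.
One optimal decomposition is:
Bags: B1 = {a, e, f, g}  B2 = {b, e, f, g}  B3 = {b, d, e, f}  B4 = {b, c, e, f}
Tree: B1–B2, B2–B3, B3–B4

Each bag holds 4 vertices, so the decomposition has width 3, which upper-bounds the treewidth. For the lower bound, the 4 vertices {a, e, f, g} are pairwise adjacent, and any tree decomposition puts a clique entirely inside one bag — forcing width ≥ 3. Hence tw(G) = 3 exactly.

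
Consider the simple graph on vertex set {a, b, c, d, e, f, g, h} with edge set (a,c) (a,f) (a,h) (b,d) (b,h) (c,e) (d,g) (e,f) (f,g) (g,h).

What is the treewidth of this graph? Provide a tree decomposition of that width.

Treewidth 2.
One optimal decomposition is:
Bags: B1 = {c, e, f}  B2 = {a, c, f}  B3 = {a, f, g}  B4 = {a, g, h}  B5 = {d, g, h}  B6 = {b, d, h}
Tree: B1–B2, B2–B3, B3–B4, B4–B5, B5–B6

Each bag holds 3 vertices, so the decomposition has width 2, which upper-bounds the treewidth. Since e–c–a–f–e is a cycle in G, G is not acyclic. Forests are exactly the graphs of treewidth ≤ 1, so tw(G) ≥ 2. Hence tw(G) = 2 exactly.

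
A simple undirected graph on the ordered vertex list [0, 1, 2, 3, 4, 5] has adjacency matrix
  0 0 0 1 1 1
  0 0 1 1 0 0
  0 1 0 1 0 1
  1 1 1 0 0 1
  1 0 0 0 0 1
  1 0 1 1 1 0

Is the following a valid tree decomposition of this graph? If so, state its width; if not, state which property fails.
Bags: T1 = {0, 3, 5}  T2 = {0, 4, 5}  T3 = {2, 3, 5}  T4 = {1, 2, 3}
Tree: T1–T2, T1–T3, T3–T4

Every vertex of G appears in some bag (union = {0, 1, 2, 3, 4, 5}); every edge is covered by a bag; and for each vertex v the set of bags containing v is connected in the bag tree. The decomposition is therefore valid. The largest bag has 3 vertices, so the width is 2.

Yes; width 2.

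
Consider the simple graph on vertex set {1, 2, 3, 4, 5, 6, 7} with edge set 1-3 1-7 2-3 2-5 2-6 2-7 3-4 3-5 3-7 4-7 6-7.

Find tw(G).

2

A width-2 tree decomposition is:
Bags: B1 = {2, 3, 7}  B2 = {1, 3, 7}  B3 = {2, 3, 5}  B4 = {2, 6, 7}  B5 = {3, 4, 7}
Tree: B1–B2, B1–B3, B1–B4, B2–B5
Each bag holds 3 vertices, so the decomposition has width 2, which upper-bounds the treewidth. For the lower bound, the 3 vertices {2, 3, 5} are pairwise adjacent, and any tree decomposition puts a clique entirely inside one bag — forcing width ≥ 2. Hence tw(G) = 2 exactly.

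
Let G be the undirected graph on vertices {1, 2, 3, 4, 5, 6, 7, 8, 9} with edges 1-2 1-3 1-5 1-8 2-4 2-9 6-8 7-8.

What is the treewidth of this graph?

A width-1 tree decomposition is:
Bags: B1 = {2, 4}  B2 = {1, 2}  B3 = {2, 9}  B4 = {1, 5}  B5 = {1, 8}  B6 = {1, 3}  B7 = {7, 8}  B8 = {6, 8}
Tree: B1–B2, B1–B3, B2–B4, B4–B5, B4–B6, B5–B7, B7–B8
Each bag holds 2 vertices, so the decomposition has width 1, which upper-bounds the treewidth. Since G has at least one edge (e.g. 4–2), it is not an edgeless graph, so tw(G) ≥ 1. The upper and lower bounds meet at 1, so that is the treewidth.

1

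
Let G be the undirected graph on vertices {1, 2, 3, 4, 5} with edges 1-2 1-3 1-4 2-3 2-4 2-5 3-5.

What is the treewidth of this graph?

2

A width-2 tree decomposition is:
Bags: B1 = {1, 2, 4}  B2 = {1, 2, 3}  B3 = {2, 3, 5}
Tree: B1–B2, B2–B3
Every bag has size at most 3, so the width is 3 − 1 = 2 and tw(G) ≤ 2. Conversely, {1, 2, 3} is a clique of size 3, and the vertices of any clique must share a bag in every tree decomposition; so some bag has ≥ 3 vertices and tw(G) ≥ 2. The upper and lower bounds meet at 2, so that is the treewidth.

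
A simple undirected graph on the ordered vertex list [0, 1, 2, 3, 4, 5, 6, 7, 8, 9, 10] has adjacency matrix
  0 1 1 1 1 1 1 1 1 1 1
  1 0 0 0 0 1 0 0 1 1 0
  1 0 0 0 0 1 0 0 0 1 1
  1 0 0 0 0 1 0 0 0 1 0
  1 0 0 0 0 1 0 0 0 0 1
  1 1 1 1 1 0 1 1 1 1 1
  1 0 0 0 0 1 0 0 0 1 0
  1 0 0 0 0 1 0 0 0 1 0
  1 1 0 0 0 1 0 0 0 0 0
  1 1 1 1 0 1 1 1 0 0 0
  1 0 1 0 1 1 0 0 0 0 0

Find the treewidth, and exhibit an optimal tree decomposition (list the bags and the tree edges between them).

Treewidth 3.
Bags: B1 = {0, 5, 6, 9}  B2 = {0, 2, 5, 9}  B3 = {0, 1, 5, 9}  B4 = {0, 2, 5, 10}  B5 = {0, 3, 5, 9}  B6 = {0, 4, 5, 10}  B7 = {0, 1, 5, 8}  B8 = {0, 5, 7, 9}
Tree: B1–B2, B1–B3, B2–B4, B1–B5, B4–B6, B3–B7, B3–B8

Each bag holds 4 vertices, so the decomposition has width 3, which upper-bounds the treewidth. Conversely, {0, 1, 5, 8} is a clique of size 4, and the vertices of any clique must share a bag in every tree decomposition; so some bag has ≥ 4 vertices and tw(G) ≥ 3. Therefore the treewidth is 3.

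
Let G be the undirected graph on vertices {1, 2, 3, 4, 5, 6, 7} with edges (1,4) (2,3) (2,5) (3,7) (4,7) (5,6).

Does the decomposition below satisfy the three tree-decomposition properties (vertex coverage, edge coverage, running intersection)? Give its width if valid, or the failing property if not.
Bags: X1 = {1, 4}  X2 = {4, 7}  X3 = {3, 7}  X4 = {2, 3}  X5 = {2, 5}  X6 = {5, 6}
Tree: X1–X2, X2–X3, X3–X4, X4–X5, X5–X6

Every vertex of G appears in some bag (union = {1, 2, 3, 4, 5, 6, 7}); every edge is covered by a bag; and for each vertex v the set of bags containing v is connected in the bag tree. The decomposition is therefore valid. The largest bag has 2 vertices, so the width is 1.

Yes; width 1.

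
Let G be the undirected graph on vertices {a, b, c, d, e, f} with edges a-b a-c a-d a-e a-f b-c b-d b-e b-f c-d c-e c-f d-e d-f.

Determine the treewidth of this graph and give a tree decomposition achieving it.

Treewidth 4.
One such decomposition:
Bags: B1 = {a, b, c, d, f}  B2 = {a, b, c, d, e}
Tree: B1–B2

The largest bag has 5 vertices, giving width 4; this decomposition certifies tw(G) ≤ 4. For the lower bound, the 5 vertices {a, b, c, d, e} are pairwise adjacent, and any tree decomposition puts a clique entirely inside one bag — forcing width ≥ 4. The upper and lower bounds meet at 4, so that is the treewidth.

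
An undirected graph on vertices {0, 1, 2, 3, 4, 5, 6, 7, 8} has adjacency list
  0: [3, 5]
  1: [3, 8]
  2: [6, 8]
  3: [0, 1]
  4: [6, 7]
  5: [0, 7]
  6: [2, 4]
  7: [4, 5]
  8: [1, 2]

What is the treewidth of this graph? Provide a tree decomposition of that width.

Treewidth 2.
One optimal decomposition is:
Bags: B1 = {1, 3, 8}  B2 = {0, 3, 8}  B3 = {0, 5, 8}  B4 = {5, 7, 8}  B5 = {4, 7, 8}  B6 = {4, 6, 8}  B7 = {2, 6, 8}
Tree: B1–B2, B2–B3, B3–B4, B4–B5, B5–B6, B6–B7

Each bag holds 3 vertices, so the decomposition has width 2, which upper-bounds the treewidth. Since 8–1–3–0–5–7–4–6–2–8 is a cycle in G, G is not acyclic. Forests are exactly the graphs of treewidth ≤ 1, so tw(G) ≥ 2. The upper and lower bounds meet at 2, so that is the treewidth.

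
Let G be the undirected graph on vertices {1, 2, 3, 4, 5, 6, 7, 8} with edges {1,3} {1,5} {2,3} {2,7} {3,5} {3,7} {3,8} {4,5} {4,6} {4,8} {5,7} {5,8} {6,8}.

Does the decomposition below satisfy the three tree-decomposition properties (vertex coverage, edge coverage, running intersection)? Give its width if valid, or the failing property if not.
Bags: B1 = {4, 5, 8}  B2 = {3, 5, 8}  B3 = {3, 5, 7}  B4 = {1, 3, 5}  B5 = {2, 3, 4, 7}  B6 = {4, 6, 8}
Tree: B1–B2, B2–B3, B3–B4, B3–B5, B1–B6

A tree decomposition must satisfy three properties: every vertex lies in some bag; for every edge, both endpoints lie together in some bag; and for every vertex, the bags containing it form a connected subtree. Here bags containing vertex 4 are not connected in the tree, so the decomposition is invalid.

No — bags containing vertex 4 are not connected in the tree.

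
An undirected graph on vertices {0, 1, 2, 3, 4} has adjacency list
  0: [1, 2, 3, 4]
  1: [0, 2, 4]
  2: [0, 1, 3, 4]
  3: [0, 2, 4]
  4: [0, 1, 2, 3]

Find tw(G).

3

A width-3 tree decomposition is:
Bags: B1 = {0, 2, 3, 4}  B2 = {0, 1, 2, 4}
Tree: B1–B2
The largest bag has 4 vertices, giving width 3; this decomposition certifies tw(G) ≤ 3. On the other hand G contains the 4-clique {0, 1, 2, 4}. A clique must lie in a single bag of any decomposition, so no decomposition can have width below 3. The upper and lower bounds meet at 3, so that is the treewidth.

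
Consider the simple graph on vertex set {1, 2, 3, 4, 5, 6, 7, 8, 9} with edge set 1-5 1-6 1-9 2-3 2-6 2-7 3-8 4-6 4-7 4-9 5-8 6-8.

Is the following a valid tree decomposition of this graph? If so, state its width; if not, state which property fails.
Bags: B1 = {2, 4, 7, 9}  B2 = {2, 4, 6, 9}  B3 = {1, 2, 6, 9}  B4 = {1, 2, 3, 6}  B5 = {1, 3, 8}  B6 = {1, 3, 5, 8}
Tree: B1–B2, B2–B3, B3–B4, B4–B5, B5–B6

No — edge (6,8) lies in no bag.

A tree decomposition must satisfy three properties: every vertex lies in some bag; for every edge, both endpoints lie together in some bag; and for every vertex, the bags containing it form a connected subtree. Here edge (6,8) lies in no bag, so the decomposition is invalid.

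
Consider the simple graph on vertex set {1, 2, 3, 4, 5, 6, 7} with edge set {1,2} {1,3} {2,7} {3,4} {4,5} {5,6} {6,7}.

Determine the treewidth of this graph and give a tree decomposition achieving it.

Treewidth 2.
One optimal decomposition is:
Bags: B1 = {5, 6, 7}  B2 = {2, 5, 7}  B3 = {1, 2, 5}  B4 = {1, 3, 5}  B5 = {3, 4, 5}
Tree: B1–B2, B2–B3, B3–B4, B4–B5

The largest bag has 3 vertices, giving width 2; this decomposition certifies tw(G) ≤ 2. The edges 5–6–7–2–1–3–4–5 form a cycle, so G is not a tree and its treewidth is at least 2. Therefore the treewidth is 2.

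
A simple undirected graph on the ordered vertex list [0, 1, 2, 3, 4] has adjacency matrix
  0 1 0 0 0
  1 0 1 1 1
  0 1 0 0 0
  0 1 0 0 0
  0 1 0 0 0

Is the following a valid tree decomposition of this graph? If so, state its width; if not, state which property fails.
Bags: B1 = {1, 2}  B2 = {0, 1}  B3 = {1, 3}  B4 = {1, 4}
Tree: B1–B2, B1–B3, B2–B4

Yes; width 1.

Checking the three conditions: (i) the bags cover all of {0, 1, 2, 3, 4}; (ii) for each edge, some bag contains both endpoints; (iii) the bags containing any fixed vertex form a subtree. All hold, so the decomposition is valid with width 2 − 1 = 1.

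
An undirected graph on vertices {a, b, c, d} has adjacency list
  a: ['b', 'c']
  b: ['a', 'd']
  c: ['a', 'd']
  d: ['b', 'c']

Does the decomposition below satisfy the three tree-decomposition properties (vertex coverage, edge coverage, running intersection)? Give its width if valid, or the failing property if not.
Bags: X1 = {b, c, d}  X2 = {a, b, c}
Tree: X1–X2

Vertex coverage: the bags together contain {a, b, c, d}, the full vertex set. Edge coverage: each edge of G has both endpoints in at least one bag. Running intersection: for every vertex, the bags containing it form a connected subtree. All three properties hold, so this is a valid tree decomposition of width max|bag| − 1 = 2, and hence tw(G) ≤ 2.

Yes; width 2.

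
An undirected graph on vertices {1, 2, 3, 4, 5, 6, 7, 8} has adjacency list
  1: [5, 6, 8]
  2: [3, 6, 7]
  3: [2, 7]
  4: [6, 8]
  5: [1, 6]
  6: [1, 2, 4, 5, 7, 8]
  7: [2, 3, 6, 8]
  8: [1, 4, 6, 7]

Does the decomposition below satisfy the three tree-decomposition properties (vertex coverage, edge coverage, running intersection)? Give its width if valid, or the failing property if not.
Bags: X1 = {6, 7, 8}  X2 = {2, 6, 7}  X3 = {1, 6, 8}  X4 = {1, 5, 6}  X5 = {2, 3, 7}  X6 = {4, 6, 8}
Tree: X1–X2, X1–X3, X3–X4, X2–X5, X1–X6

Yes; width 2.

Every vertex of G appears in some bag (union = {1, 2, 3, 4, 5, 6, 7, 8}); every edge is covered by a bag; and for each vertex v the set of bags containing v is connected in the bag tree. The decomposition is therefore valid. The largest bag has 3 vertices, so the width is 2.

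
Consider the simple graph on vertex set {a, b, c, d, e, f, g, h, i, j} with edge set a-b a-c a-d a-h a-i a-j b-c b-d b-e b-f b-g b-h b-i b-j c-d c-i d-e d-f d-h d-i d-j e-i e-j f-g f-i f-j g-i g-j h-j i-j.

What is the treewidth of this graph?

A width-4 tree decomposition is:
Bags: B1 = {a, b, d, i, j}  B2 = {b, d, f, i, j}  B3 = {a, b, d, h, j}  B4 = {b, f, g, i, j}  B5 = {b, d, e, i, j}  B6 = {a, b, c, d, i}
Tree: B1–B2, B1–B3, B2–B4, B2–B5, B1–B6
Every bag has size at most 5, so the width is 5 − 1 = 4 and tw(G) ≤ 4. On the other hand G contains the 5-clique {a, b, d, h, j}. A clique must lie in a single bag of any decomposition, so no decomposition can have width below 4. Hence tw(G) = 4 exactly.

4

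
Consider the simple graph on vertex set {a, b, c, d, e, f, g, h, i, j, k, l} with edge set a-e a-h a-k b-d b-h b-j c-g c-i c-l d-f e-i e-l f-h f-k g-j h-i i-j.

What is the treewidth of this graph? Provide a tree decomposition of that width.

The largest bag has 4 vertices, giving width 3; this decomposition certifies tw(G) ≤ 3. For the lower bound: the 4 vertex sets {c,g,l}, {j}, {i}, {a,b,e,h} are disjoint, each induces a connected subgraph, and every pair is joined by at least one edge of G. Contracting each set to a single vertex therefore yields K_{4} as a minor, and since treewidth is minor-monotone, tw(G) ≥ tw(K_{4}) = 3. Hence tw(G) = 3 exactly.

Treewidth 3.
Bags: B1 = {c, g, j, l}  B2 = {c, i, j, l}  B3 = {e, i, j, l}  B4 = {b, e, i, j}  B5 = {b, e, h, i}  B6 = {a, b, e, h}  B7 = {a, b, d, h}  B8 = {a, d, f, h}  B9 = {a, d, f, k}
Tree: B1–B2, B2–B3, B3–B4, B4–B5, B5–B6, B6–B7, B7–B8, B8–B9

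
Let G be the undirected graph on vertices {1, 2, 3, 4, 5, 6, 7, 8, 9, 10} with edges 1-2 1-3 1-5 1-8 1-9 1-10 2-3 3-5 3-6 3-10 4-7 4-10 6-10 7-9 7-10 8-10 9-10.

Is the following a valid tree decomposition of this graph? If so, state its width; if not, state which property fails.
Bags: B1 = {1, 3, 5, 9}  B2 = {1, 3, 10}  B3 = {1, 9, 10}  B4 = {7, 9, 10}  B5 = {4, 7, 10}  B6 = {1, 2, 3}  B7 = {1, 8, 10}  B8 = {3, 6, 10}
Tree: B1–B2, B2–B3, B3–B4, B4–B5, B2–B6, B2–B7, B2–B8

A tree decomposition must satisfy three properties: every vertex lies in some bag; for every edge, both endpoints lie together in some bag; and for every vertex, the bags containing it form a connected subtree. Here bags containing vertex 9 are not connected in the tree, so the decomposition is invalid.

No — bags containing vertex 9 are not connected in the tree.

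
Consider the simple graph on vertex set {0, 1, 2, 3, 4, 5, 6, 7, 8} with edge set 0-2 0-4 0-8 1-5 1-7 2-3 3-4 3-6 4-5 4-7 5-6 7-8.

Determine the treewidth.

A width-3 tree decomposition is:
Bags: B1 = {1, 3, 5, 6}  B2 = {1, 3, 4, 5}  B3 = {1, 3, 4, 7}  B4 = {2, 3, 4, 7}  B5 = {0, 2, 4, 7}  B6 = {0, 2, 7, 8}
Tree: B1–B2, B2–B3, B3–B4, B4–B5, B5–B6
Every bag has size at most 4, so the width is 4 − 1 = 3 and tw(G) ≤ 3. For the lower bound: the 4 vertex sets {1,5,6}, {3}, {4}, {0,2,7,8} are disjoint, each induces a connected subgraph, and every pair is joined by at least one edge of G. Contracting each set to a single vertex therefore yields K_{4} as a minor, and since treewidth is minor-monotone, tw(G) ≥ tw(K_{4}) = 3. Therefore the treewidth is 3.

3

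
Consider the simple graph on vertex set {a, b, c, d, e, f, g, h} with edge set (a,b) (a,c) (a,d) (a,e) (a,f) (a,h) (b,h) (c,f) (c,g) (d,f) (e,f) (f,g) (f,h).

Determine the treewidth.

A width-2 tree decomposition is:
Bags: B1 = {a, b, h}  B2 = {a, f, h}  B3 = {a, c, f}  B4 = {c, f, g}  B5 = {a, d, f}  B6 = {a, e, f}
Tree: B1–B2, B2–B3, B3–B4, B2–B5, B3–B6
The largest bag has 3 vertices, giving width 2; this decomposition certifies tw(G) ≤ 2. Conversely, {c, f, g} is a clique of size 3, and the vertices of any clique must share a bag in every tree decomposition; so some bag has ≥ 3 vertices and tw(G) ≥ 2. Therefore the treewidth is 2.

2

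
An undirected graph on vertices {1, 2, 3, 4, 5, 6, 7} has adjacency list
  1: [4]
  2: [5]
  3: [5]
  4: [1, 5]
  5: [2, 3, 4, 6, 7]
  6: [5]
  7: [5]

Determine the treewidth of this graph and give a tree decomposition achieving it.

The largest bag has 2 vertices, giving width 1; this decomposition certifies tw(G) ≤ 1. Since G has at least one edge (e.g. 4–5), it is not an edgeless graph, so tw(G) ≥ 1. Therefore the treewidth is 1.

Treewidth 1.
Bags: B1 = {4, 5}  B2 = {5, 7}  B3 = {3, 5}  B4 = {2, 5}  B5 = {1, 4}  B6 = {5, 6}
Tree: B1–B2, B1–B3, B2–B4, B1–B5, B4–B6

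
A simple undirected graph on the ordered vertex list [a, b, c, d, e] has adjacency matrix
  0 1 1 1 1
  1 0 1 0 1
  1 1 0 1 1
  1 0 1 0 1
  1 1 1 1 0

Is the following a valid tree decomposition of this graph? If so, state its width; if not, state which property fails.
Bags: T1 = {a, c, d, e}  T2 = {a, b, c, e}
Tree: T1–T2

Yes; width 3.

Every vertex of G appears in some bag (union = {a, b, c, d, e}); every edge is covered by a bag; and for each vertex v the set of bags containing v is connected in the bag tree. The decomposition is therefore valid. The largest bag has 4 vertices, so the width is 3.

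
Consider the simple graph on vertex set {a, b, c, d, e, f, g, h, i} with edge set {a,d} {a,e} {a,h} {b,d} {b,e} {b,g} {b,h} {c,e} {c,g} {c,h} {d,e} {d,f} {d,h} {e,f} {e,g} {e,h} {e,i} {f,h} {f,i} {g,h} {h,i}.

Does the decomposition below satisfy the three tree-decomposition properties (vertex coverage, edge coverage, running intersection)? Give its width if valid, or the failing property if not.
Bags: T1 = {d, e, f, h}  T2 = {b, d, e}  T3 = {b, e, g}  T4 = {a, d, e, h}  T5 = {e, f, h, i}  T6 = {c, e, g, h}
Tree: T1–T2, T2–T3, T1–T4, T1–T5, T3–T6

A tree decomposition must satisfy three properties: every vertex lies in some bag; for every edge, both endpoints lie together in some bag; and for every vertex, the bags containing it form a connected subtree. Here edge (h,b) lies in no bag, so the decomposition is invalid.

No — edge (h,b) lies in no bag.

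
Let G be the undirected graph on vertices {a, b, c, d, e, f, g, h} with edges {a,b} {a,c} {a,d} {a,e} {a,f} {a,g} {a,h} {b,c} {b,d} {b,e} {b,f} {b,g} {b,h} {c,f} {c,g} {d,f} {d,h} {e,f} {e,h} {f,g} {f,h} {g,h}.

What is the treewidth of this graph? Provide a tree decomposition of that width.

Each bag holds 5 vertices, so the decomposition has width 4, which upper-bounds the treewidth. Conversely, {a, b, d, f, h} is a clique of size 5, and the vertices of any clique must share a bag in every tree decomposition; so some bag has ≥ 5 vertices and tw(G) ≥ 4. Therefore the treewidth is 4.

Treewidth 4.
Bags: B1 = {a, b, f, g, h}  B2 = {a, b, d, f, h}  B3 = {a, b, e, f, h}  B4 = {a, b, c, f, g}
Tree: B1–B2, B1–B3, B1–B4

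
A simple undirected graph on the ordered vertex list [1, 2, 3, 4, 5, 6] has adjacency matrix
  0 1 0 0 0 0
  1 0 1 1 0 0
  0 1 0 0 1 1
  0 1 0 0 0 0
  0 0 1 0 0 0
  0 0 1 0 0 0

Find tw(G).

1

A width-1 tree decomposition is:
Bags: B1 = {3, 5}  B2 = {3, 6}  B3 = {2, 3}  B4 = {1, 2}  B5 = {2, 4}
Tree: B1–B2, B2–B3, B3–B4, B4–B5
The largest bag has 2 vertices, giving width 1; this decomposition certifies tw(G) ≤ 1. Since G has at least one edge (e.g. 5–3), it is not an edgeless graph, so tw(G) ≥ 1. Hence tw(G) = 1 exactly.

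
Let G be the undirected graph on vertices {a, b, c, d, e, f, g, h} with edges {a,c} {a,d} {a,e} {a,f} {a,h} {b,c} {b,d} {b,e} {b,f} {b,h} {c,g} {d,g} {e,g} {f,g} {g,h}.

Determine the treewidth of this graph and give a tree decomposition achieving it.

Treewidth 3.
Bags: B1 = {a, b, d, g}  B2 = {a, b, c, g}  B3 = {a, b, g, h}  B4 = {a, b, f, g}  B5 = {a, b, e, g}
Tree: B1–B2, B2–B3, B3–B4, B4–B5

Every bag has size at most 4, so the width is 4 − 1 = 3 and tw(G) ≤ 3. For the lower bound: the 4 vertex sets {a,d}, {c,g}, {b}, {h} are disjoint, each induces a connected subgraph, and every pair is joined by at least one edge of G. Contracting each set to a single vertex therefore yields K_{4} as a minor, and since treewidth is minor-monotone, tw(G) ≥ tw(K_{4}) = 3. Combining the bounds, tw(G) = 3.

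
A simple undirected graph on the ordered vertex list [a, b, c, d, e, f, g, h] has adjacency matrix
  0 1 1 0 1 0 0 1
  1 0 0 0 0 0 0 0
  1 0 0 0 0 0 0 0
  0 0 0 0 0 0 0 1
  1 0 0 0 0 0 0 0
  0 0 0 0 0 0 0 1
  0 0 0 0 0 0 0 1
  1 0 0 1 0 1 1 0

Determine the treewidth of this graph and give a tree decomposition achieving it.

Treewidth 1.
One such decomposition:
Bags: B1 = {a, h}  B2 = {d, h}  B3 = {g, h}  B4 = {a, b}  B5 = {f, h}  B6 = {a, e}  B7 = {a, c}
Tree: B1–B2, B1–B3, B1–B4, B2–B5, B4–B6, B1–B7

Each bag holds 2 vertices, so the decomposition has width 1, which upper-bounds the treewidth. Any graph with an edge has treewidth ≥ 1, and G has the edge h–a. Combining the bounds, tw(G) = 1.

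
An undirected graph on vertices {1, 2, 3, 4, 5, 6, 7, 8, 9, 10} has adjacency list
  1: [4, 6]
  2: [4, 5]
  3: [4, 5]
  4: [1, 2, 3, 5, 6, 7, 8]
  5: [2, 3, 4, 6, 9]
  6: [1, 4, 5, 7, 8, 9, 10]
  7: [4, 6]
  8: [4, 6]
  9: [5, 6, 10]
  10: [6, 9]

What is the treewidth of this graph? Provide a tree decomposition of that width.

Each bag holds 3 vertices, so the decomposition has width 2, which upper-bounds the treewidth. Conversely, {6, 9, 10} is a clique of size 3, and the vertices of any clique must share a bag in every tree decomposition; so some bag has ≥ 3 vertices and tw(G) ≥ 2. The upper and lower bounds meet at 2, so that is the treewidth.

Treewidth 2.
Bags: B1 = {3, 4, 5}  B2 = {2, 4, 5}  B3 = {4, 5, 6}  B4 = {4, 6, 7}  B5 = {5, 6, 9}  B6 = {6, 9, 10}  B7 = {4, 6, 8}  B8 = {1, 4, 6}
Tree: B1–B2, B1–B3, B3–B4, B3–B5, B5–B6, B4–B7, B3–B8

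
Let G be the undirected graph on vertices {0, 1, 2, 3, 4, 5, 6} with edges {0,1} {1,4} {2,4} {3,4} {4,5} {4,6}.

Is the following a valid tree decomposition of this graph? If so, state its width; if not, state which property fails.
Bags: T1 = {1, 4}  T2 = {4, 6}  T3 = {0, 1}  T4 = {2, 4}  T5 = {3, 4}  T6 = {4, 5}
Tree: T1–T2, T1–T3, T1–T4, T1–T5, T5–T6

Yes; width 1.

Checking the three conditions: (i) the bags cover all of {0, 1, 2, 3, 4, 5, 6}; (ii) for each edge, some bag contains both endpoints; (iii) the bags containing any fixed vertex form a subtree. All hold, so the decomposition is valid with width 2 − 1 = 1.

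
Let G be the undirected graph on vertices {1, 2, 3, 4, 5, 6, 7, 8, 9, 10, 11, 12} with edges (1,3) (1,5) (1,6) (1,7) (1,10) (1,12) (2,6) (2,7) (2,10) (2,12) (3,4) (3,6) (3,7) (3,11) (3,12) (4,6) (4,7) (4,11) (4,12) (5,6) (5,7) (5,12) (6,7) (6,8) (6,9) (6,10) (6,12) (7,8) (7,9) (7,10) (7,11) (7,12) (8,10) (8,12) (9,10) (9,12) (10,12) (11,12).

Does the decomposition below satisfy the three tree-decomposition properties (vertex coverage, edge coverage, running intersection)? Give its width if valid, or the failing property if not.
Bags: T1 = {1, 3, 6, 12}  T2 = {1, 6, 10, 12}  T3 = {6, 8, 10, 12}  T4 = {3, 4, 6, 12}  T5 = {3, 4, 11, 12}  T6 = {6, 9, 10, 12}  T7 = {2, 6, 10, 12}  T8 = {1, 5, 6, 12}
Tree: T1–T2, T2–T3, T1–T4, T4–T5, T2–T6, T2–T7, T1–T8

No — vertex 7 appears in no bag.

A tree decomposition must satisfy three properties: every vertex lies in some bag; for every edge, both endpoints lie together in some bag; and for every vertex, the bags containing it form a connected subtree. Here vertex 7 appears in no bag, so the decomposition is invalid.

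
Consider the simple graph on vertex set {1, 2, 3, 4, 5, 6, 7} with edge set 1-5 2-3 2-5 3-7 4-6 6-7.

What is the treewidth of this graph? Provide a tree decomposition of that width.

Treewidth 1.
One optimal decomposition is:
Bags: B1 = {1, 5}  B2 = {2, 5}  B3 = {2, 3}  B4 = {3, 7}  B5 = {6, 7}  B6 = {4, 6}
Tree: B1–B2, B2–B3, B3–B4, B4–B5, B5–B6

Every bag has size at most 2, so the width is 2 − 1 = 1 and tw(G) ≤ 1. Since G has at least one edge (e.g. 1–5), it is not an edgeless graph, so tw(G) ≥ 1. Therefore the treewidth is 1.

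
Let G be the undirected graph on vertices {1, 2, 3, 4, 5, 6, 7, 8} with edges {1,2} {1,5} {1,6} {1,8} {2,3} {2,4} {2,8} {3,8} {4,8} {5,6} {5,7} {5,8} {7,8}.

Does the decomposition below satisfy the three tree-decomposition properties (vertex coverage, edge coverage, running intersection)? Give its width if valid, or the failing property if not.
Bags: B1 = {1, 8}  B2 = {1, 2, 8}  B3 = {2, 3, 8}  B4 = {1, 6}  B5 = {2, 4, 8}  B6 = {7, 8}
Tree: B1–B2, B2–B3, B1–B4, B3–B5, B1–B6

No — vertex 5 appears in no bag.

A tree decomposition must satisfy three properties: every vertex lies in some bag; for every edge, both endpoints lie together in some bag; and for every vertex, the bags containing it form a connected subtree. Here vertex 5 appears in no bag, so the decomposition is invalid.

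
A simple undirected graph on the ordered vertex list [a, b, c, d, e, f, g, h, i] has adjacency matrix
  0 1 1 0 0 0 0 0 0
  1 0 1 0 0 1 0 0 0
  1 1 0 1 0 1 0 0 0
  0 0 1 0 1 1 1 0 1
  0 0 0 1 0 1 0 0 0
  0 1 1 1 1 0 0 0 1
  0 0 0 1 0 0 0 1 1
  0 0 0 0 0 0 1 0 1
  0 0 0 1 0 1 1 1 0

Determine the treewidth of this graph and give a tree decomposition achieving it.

Every bag has size at most 3, so the width is 3 − 1 = 2 and tw(G) ≤ 2. Conversely, {d, g, i} is a clique of size 3, and the vertices of any clique must share a bag in every tree decomposition; so some bag has ≥ 3 vertices and tw(G) ≥ 2. Therefore the treewidth is 2.

Treewidth 2.
Bags: B1 = {d, g, i}  B2 = {d, f, i}  B3 = {c, d, f}  B4 = {g, h, i}  B5 = {b, c, f}  B6 = {d, e, f}  B7 = {a, b, c}
Tree: B1–B2, B2–B3, B1–B4, B3–B5, B2–B6, B5–B7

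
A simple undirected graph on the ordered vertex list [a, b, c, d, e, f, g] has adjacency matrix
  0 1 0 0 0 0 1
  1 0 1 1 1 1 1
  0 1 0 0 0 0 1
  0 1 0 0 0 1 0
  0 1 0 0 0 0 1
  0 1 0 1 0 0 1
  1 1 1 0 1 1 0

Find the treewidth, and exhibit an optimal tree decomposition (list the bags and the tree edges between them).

Treewidth 2.
One optimal decomposition is:
Bags: B1 = {b, f, g}  B2 = {b, c, g}  B3 = {b, d, f}  B4 = {b, e, g}  B5 = {a, b, g}
Tree: B1–B2, B1–B3, B2–B4, B1–B5

Each bag holds 3 vertices, so the decomposition has width 2, which upper-bounds the treewidth. Conversely, {b, d, f} is a clique of size 3, and the vertices of any clique must share a bag in every tree decomposition; so some bag has ≥ 3 vertices and tw(G) ≥ 2. Therefore the treewidth is 2.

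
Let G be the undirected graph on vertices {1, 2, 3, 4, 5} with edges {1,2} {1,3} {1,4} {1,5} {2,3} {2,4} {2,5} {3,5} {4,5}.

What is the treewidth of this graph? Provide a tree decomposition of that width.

The largest bag has 4 vertices, giving width 3; this decomposition certifies tw(G) ≤ 3. Conversely, {1, 2, 3, 5} is a clique of size 4, and the vertices of any clique must share a bag in every tree decomposition; so some bag has ≥ 4 vertices and tw(G) ≥ 3. The upper and lower bounds meet at 3, so that is the treewidth.

Treewidth 3.
Bags: B1 = {1, 2, 3, 5}  B2 = {1, 2, 4, 5}
Tree: B1–B2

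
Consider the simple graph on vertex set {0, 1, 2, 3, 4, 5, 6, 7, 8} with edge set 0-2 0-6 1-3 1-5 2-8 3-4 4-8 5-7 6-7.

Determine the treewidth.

2

A width-2 tree decomposition is:
Bags: B1 = {3, 4, 8}  B2 = {1, 3, 8}  B3 = {1, 5, 8}  B4 = {5, 7, 8}  B5 = {6, 7, 8}  B6 = {0, 6, 8}  B7 = {0, 2, 8}
Tree: B1–B2, B2–B3, B3–B4, B4–B5, B5–B6, B6–B7
Each bag holds 3 vertices, so the decomposition has width 2, which upper-bounds the treewidth. The edges 8–4–3–1–5–7–6–0–2–8 form a cycle, so G is not a tree and its treewidth is at least 2. The upper and lower bounds meet at 2, so that is the treewidth.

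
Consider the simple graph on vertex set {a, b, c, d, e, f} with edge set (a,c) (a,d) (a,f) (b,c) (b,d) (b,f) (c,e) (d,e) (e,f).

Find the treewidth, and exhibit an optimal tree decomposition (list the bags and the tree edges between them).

Every bag has size at most 4, so the width is 4 − 1 = 3 and tw(G) ≤ 3. For the lower bound: the 4 vertex sets {a,c}, {b,f}, {d}, {e} are disjoint, each induces a connected subgraph, and every pair is joined by at least one edge of G. Contracting each set to a single vertex therefore yields K_{4} as a minor, and since treewidth is minor-monotone, tw(G) ≥ tw(K_{4}) = 3. Combining the bounds, tw(G) = 3.

Treewidth 3.
Bags: B1 = {a, c, d, f}  B2 = {b, c, d, f}  B3 = {c, d, e, f}
Tree: B1–B2, B2–B3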